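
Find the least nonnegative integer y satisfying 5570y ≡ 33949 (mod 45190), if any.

no solution

gcd(45190, 5570) = 10.
10 does not divide 33949, so the congruence has no solution.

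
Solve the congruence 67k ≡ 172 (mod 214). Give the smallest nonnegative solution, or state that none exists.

gcd(214, 67) = 1  (214 = 3·67 + 13, 67 = 5·13 + 2, 13 = 6·2 + 1, 2 = 2·1).
1 divides 172, so solutions exist.
Back-substituting, 67·(-99) + 214·(31) = 1.
So 67·(-99) ≡ 1 (mod 214); multiply by 172: k ≡ -17028 (mod 214).
Smallest nonnegative: k = -17028 mod 214 = 92.

92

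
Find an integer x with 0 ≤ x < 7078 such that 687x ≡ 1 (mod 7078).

gcd(7078, 687) = 1.
By Bézout, 687×(-1123) + 7078×(109) = 1.
So 687×-1123 ≡ 1 (mod 7078), and -1123 mod 7078 = 5955.

5955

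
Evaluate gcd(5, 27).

gcd(27, 5) = 1  (27 = 5·5 + 2, 5 = 2·2 + 1, 2 = 2·1).

1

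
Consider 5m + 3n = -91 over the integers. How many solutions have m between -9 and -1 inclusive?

3

gcd(5, 3) = 1  (5 = 1×3 + 2, 3 = 1×2 + 1, 2 = 2×1).
Back-substituting, 5×(-1) + 3×(2) = 1.
Scale by -91: particular solution (91, -182); reduce m mod 3: (1, -32).
General solution: m = 1 + 3t, n = -32 - 5t for integer t.
-9 ≤ 1 + 3t ≤ -1 gives t ∈ [-3, -1], which is 3 values.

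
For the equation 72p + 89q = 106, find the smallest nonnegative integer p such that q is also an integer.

88

gcd(89, 72) = 1.
1 divides 106, so solutions exist.
By Bézout, 72×(-21) + 89×(17) = 1.
Scale by 106/1 = 106: (p₀, q₀) = (-2226, 1802).
General solution: p = -2226 + 89t, q = 1802 - 72t for integer t.
p ≥ 0: smallest is -2226 mod 89 = 88 (at t = 26), with q = -70.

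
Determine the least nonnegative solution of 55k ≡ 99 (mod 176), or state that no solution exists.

5

gcd(176, 55) = 11  (176 = 3×55 + 11, 55 = 5×11).
11 divides 99, so solutions exist.
Back-substituting, 55×(-3) + 176×(1) = 11.
So 55×(-3) ≡ 11 (mod 176); multiply by 9: k ≡ -27 (mod 16).
Smallest nonnegative: k = -27 mod 16 = 5.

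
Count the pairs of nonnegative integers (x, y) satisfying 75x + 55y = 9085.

11

gcd(75, 55):
  75 = 1×55 + 20
  55 = 2×20 + 15
  20 = 1×15 + 5
  15 = 3×5
so gcd(75, 55) = 5.
Back-substitute for Bézout coefficients:
  5 = 20 - 1×15
  ... = 75×(3) + 55×(-4)
Scale by 1817: one solution is (5451, -7268). Reduce x mod 11: (6, 157).
General: x = 6 + 11t, y = 157 - 15t.
x ≥ 0 ⇒ t ≥ 0; y ≥ 0 ⇒ t ≤ 10. So t ∈ [0, 10]: 11 solutions.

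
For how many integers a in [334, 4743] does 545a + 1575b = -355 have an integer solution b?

gcd(1575, 545):
  1575 = 2·545 + 485
  545 = 1·485 + 60
  485 = 8·60 + 5
  60 = 12·5
so gcd(1575, 545) = 5.
Back-substitute for Bézout coefficients:
  5 = 485 - 8·60
  ... = 545·(-26) + 1575·(9)
Scale by -71: particular solution (1846, -639); reduce a mod 315: (271, -94).
General solution: a = 271 + 315t, b = -94 - 109t for integer t.
334 ≤ 271 + 315t ≤ 4743 gives t ∈ [1, 14], which is 14 values.

14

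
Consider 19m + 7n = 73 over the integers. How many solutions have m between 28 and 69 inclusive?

gcd(19, 7) = 1  (19 = 2×7 + 5, 7 = 1×5 + 2, 5 = 2×2 + 1, 2 = 2×1).
Back-substituting, 19×(3) + 7×(-8) = 1.
Scale by 73: particular solution (219, -584); reduce m mod 7: (2, 5).
General solution: m = 2 + 7t, n = 5 - 19t for integer t.
28 ≤ 2 + 7t ≤ 69 gives t ∈ [4, 9], which is 6 values.

6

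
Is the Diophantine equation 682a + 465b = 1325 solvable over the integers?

no

gcd(682, 465):
  682 = 1·465 + 217
  465 = 2·217 + 31
  217 = 7·31
so gcd(682, 465) = 31.
31 does not divide 1325 (remainder 23), so no integer solutions.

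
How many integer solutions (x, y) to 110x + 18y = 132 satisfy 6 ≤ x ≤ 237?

gcd(110, 18) = 2  (110 = 6·18 + 2, 18 = 9·2).
Back-substituting, 110·(1) + 18·(-6) = 2.
Scale by 66: particular solution (66, -396); reduce x mod 9: (3, -11).
General solution: x = 3 + 9t, y = -11 - 55t for integer t.
6 ≤ 3 + 9t ≤ 237 gives t ∈ [1, 26], which is 26 values.

26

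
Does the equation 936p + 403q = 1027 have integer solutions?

gcd(936, 403) = 13  (936 = 2*403 + 130, 403 = 3*130 + 13, 130 = 10*13).
13 divides 1027, so integer solutions exist.

yes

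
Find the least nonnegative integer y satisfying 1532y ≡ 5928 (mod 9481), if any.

gcd(9481, 1532) = 1.
1 divides 5928, so solutions exist.
By Bézout, 1532×(-3051) + 9481×(493) = 1.
So 1532×(-3051) ≡ 1 (mod 9481); multiply by 5928: y ≡ -18086328 (mod 9481).
Smallest nonnegative: y = -18086328 mod 9481 = 3420.

3420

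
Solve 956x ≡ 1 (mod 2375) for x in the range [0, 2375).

gcd(2375, 956):
  2375 = 2·956 + 463
  956 = 2·463 + 30
  463 = 15·30 + 13
  30 = 2·13 + 4
  13 = 3·4 + 1
  4 = 4·1
so gcd(2375, 956) = 1.
Back-substitute for Bézout coefficients:
  1 = 13 - 3·4
  ... = 956·(-554) + 2375·(223)
So 956·-554 ≡ 1 (mod 2375), and -554 mod 2375 = 1821.

1821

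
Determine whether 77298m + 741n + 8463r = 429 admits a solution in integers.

yes

gcd(77298, 741):
  77298 = 104·741 + 234
  741 = 3·234 + 39
  234 = 6·39
so gcd(77298, 741) = 39.
gcd(39, 8463) = 39.
39 divides 429, so integer solutions exist.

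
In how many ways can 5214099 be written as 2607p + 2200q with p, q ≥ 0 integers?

10

gcd(2607, 2200) = 11  (2607 = 1×2200 + 407, 2200 = 5×407 + 165, 407 = 2×165 + 77, 165 = 2×77 + 11, 77 = 7×11).
Back-substituting, 2607×(-27) + 2200×(32) = 11.
Scale by 474009: one solution is (-12798243, 15168288). Reduce p mod 200: (157, 2184).
General: p = 157 + 200t, q = 2184 - 237t.
p ≥ 0 ⇒ t ≥ 0; q ≥ 0 ⇒ t ≤ 9. So t ∈ [0, 9]: 10 solutions.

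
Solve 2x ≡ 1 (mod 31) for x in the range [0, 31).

gcd(31, 2):
  31 = 15·2 + 1
  2 = 2·1
so gcd(31, 2) = 1.
Back-substitute for Bézout coefficients:
  1 = 31 - 15·2
  ... = 2·(-15) + 31·(1)
So 2·-15 ≡ 1 (mod 31), and -15 mod 31 = 16.

16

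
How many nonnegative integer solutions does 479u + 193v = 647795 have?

7

gcd(479, 193) = 1.
By Bézout, 479×(-83) + 193×(206) = 1.
One solution: (113, 3076).
General: u = 113 + 193t, v = 3076 - 479t.
u ≥ 0 ⇒ t ≥ 0; v ≥ 0 ⇒ t ≤ 6. So t ∈ [0, 6]: 7 solutions.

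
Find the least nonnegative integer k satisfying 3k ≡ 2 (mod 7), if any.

gcd(7, 3) = 1.
1 divides 2, so solutions exist.
By Bézout, 3×(-2) + 7×(1) = 1.
So 3×(-2) ≡ 1 (mod 7); multiply by 2: k ≡ -4 (mod 7).
Smallest nonnegative: k = -4 mod 7 = 3.

3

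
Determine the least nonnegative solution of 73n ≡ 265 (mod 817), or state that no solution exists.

317

gcd(817, 73) = 1.
1 divides 265, so solutions exist.
By Bézout, 73*(291) + 817*(-26) = 1.
So 73*(291) ≡ 1 (mod 817); multiply by 265: n ≡ 77115 (mod 817).
Smallest nonnegative: n = 77115 mod 817 = 317.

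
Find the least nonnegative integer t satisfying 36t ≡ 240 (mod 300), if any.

gcd(300, 36) = 12.
12 divides 240, so solutions exist.
By Bézout, 36×(-8) + 300×(1) = 12.
So 36×(-8) ≡ 12 (mod 300); multiply by 20: t ≡ -160 (mod 25).
Smallest nonnegative: t = -160 mod 25 = 15.

15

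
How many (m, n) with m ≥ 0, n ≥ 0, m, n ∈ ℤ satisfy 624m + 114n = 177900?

15

gcd(624, 114) = 6.
By Bézout, 624×(-2) + 114×(11) = 6.
One solution: (18, 1462).
General: m = 18 + 19t, n = 1462 - 104t.
m ≥ 0 ⇒ t ≥ 0; n ≥ 0 ⇒ t ≤ 14. So t ∈ [0, 14]: 15 solutions.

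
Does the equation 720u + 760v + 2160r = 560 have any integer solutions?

gcd(760, 720) = 40  (760 = 1·720 + 40, 720 = 18·40).
gcd(40, 2160) = 40.
40 divides 560, so integer solutions exist.

yes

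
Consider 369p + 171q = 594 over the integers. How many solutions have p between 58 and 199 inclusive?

gcd(369, 171) = 9.
By Bézout, 369×(-6) + 171×(13) = 9.
Particular solution: (3, -3).
General solution: p = 3 + 19t, q = -3 - 41t for integer t.
58 ≤ 3 + 19t ≤ 199 gives t ∈ [3, 10], which is 8 values.

8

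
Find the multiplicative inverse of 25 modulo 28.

9

gcd(28, 25) = 1  (28 = 1·25 + 3, 25 = 8·3 + 1, 3 = 3·1).
Back-substituting, 25·(9) + 28·(-8) = 1.
So 25·9 ≡ 1 (mod 28), and 9 mod 28 = 9.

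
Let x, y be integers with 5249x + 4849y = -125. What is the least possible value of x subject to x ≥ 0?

1515

gcd(5249, 4849) = 1  (5249 = 1·4849 + 400, 4849 = 12·400 + 49, 400 = 8·49 + 8, 49 = 6·8 + 1, 8 = 8·1).
1 divides -125, so solutions exist.
Back-substituting, 5249·(-594) + 4849·(643) = 1.
Scale by -125/1 = -125: (x₀, y₀) = (74250, -80375).
General solution: x = 74250 + 4849t, y = -80375 - 5249t for integer t.
x ≥ 0: smallest is 74250 mod 4849 = 1515 (at t = -15), with y = -1640.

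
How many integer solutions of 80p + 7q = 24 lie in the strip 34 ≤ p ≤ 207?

gcd(80, 7) = 1.
By Bézout, 80×(-2) + 7×(23) = 1.
Particular solution: (1, -8).
General solution: p = 1 + 7t, q = -8 - 80t for integer t.
34 ≤ 1 + 7t ≤ 207 gives t ∈ [5, 29], which is 25 values.

25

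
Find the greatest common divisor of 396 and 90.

gcd(396, 90):
  396 = 4·90 + 36
  90 = 2·36 + 18
  36 = 2·18
so gcd(396, 90) = 18.

18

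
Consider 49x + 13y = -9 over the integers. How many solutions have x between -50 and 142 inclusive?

15

gcd(49, 13) = 1  (49 = 3·13 + 10, 13 = 1·10 + 3, 10 = 3·3 + 1, 3 = 3·1).
Back-substituting, 49·(4) + 13·(-15) = 1.
Scale by -9: particular solution (-36, 135); reduce x mod 13: (3, -12).
General solution: x = 3 + 13t, y = -12 - 49t for integer t.
-50 ≤ 3 + 13t ≤ 142 gives t ∈ [-4, 10], which is 15 values.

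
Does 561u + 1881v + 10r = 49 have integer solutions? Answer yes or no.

gcd(1881, 561) = 33  (1881 = 3*561 + 198, 561 = 2*198 + 165, 198 = 1*165 + 33, 165 = 5*33).
gcd(33, 10) = 1.
1 divides 49, so integer solutions exist.

yes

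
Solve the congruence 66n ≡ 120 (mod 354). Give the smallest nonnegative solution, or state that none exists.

gcd(354, 66) = 6.
6 divides 120, so solutions exist.
By Bézout, 66×(-16) + 354×(3) = 6.
So 66×(-16) ≡ 6 (mod 354); multiply by 20: n ≡ -320 (mod 59).
Smallest nonnegative: n = -320 mod 59 = 34.

34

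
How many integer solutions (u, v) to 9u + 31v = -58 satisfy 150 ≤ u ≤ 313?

6

gcd(31, 9) = 1  (31 = 3*9 + 4, 9 = 2*4 + 1, 4 = 4*1).
Back-substituting, 9*(7) + 31*(-2) = 1.
Scale by -58: particular solution (-406, 116); reduce u mod 31: (28, -10).
General solution: u = 28 + 31t, v = -10 - 9t for integer t.
150 ≤ 28 + 31t ≤ 313 gives t ∈ [4, 9], which is 6 values.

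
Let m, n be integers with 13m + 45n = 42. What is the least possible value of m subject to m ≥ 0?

24

gcd(45, 13) = 1  (45 = 3*13 + 6, 13 = 2*6 + 1, 6 = 6*1).
1 divides 42, so solutions exist.
Back-substituting, 13*(7) + 45*(-2) = 1.
Scale by 42/1 = 42: (m₀, n₀) = (294, -84).
General solution: m = 294 + 45t, n = -84 - 13t for integer t.
m ≥ 0: smallest is 294 mod 45 = 24 (at t = -6), with n = -6.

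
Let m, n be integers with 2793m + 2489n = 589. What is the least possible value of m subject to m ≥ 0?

92

gcd(2793, 2489):
  2793 = 1×2489 + 304
  2489 = 8×304 + 57
  304 = 5×57 + 19
  57 = 3×19
so gcd(2793, 2489) = 19.
19 divides 589, so solutions exist.
Back-substitute for Bézout coefficients:
  19 = 304 - 5×57
  ... = 2793×(41) + 2489×(-46)
Scale by 589/19 = 31: (m₀, n₀) = (1271, -1426).
General solution: m = 1271 + 131t, n = -1426 - 147t for integer t.
m ≥ 0: smallest is 1271 mod 131 = 92 (at t = -9), with n = -103.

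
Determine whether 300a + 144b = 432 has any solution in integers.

yes

gcd(300, 144):
  300 = 2·144 + 12
  144 = 12·12
so gcd(300, 144) = 12.
12 divides 432, so integer solutions exist.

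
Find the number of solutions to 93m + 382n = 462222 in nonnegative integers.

gcd(382, 93) = 1  (382 = 4×93 + 10, 93 = 9×10 + 3, 10 = 3×3 + 1, 3 = 3×1).
Back-substituting, 93×(-115) + 382×(28) = 1.
Scale by 462222: one solution is (-53155530, 12942216). Reduce m mod 382: (152, 1173).
General: m = 152 + 382t, n = 1173 - 93t.
m ≥ 0 ⇒ t ≥ 0; n ≥ 0 ⇒ t ≤ 12. So t ∈ [0, 12]: 13 solutions.

13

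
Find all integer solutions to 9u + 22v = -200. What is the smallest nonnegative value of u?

12

gcd(22, 9):
  22 = 2·9 + 4
  9 = 2·4 + 1
  4 = 4·1
so gcd(22, 9) = 1.
1 divides -200, so solutions exist.
Back-substitute for Bézout coefficients:
  1 = 9 - 2·4
  ... = 9·(5) + 22·(-2)
Scale by -200/1 = -200: (u₀, v₀) = (-1000, 400).
General solution: u = -1000 + 22t, v = 400 - 9t for integer t.
u ≥ 0: smallest is -1000 mod 22 = 12 (at t = 46), with v = -14.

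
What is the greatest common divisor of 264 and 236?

4

gcd(264, 236):
  264 = 1*236 + 28
  236 = 8*28 + 12
  28 = 2*12 + 4
  12 = 3*4
so gcd(264, 236) = 4.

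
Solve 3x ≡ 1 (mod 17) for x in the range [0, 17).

gcd(17, 3):
  17 = 5×3 + 2
  3 = 1×2 + 1
  2 = 2×1
so gcd(17, 3) = 1.
Back-substitute for Bézout coefficients:
  1 = 3 - 1×2
  ... = 3×(6) + 17×(-1)
So 3×6 ≡ 1 (mod 17), and 6 mod 17 = 6.

6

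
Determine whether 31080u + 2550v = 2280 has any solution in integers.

yes

gcd(31080, 2550) = 30.
30 divides 2280, so integer solutions exist.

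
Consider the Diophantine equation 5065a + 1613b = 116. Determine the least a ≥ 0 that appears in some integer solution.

286

gcd(5065, 1613) = 1.
1 divides 116, so solutions exist.
By Bézout, 5065·(364) + 1613·(-1143) = 1.
Scale by 116/1 = 116: (a₀, b₀) = (42224, -132588).
General solution: a = 42224 + 1613t, b = -132588 - 5065t for integer t.
a ≥ 0: smallest is 42224 mod 1613 = 286 (at t = -26), with b = -898.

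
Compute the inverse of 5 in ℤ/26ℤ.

21

gcd(26, 5) = 1.
By Bézout, 5·(-5) + 26·(1) = 1.
So 5·-5 ≡ 1 (mod 26), and -5 mod 26 = 21.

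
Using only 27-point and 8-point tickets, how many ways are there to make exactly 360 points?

2

Need nonnegative integers with 27j + 8k = 360.
gcd(27, 8) = 1, and 27·(3) + 8·(-10) = 1.
So (j₀, k₀) = (1080, -3600); general j = 1080 + 8t, k = -3600 - 27t.
j ≥ 0 ⇒ t ≥ -135; k ≥ 0 ⇒ t ≤ -134. That's 2 values of t.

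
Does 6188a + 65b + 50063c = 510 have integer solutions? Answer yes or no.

gcd(6188, 65) = 13.
gcd(13, 50063) = 13.
13 does not divide 510 (remainder 3), so no integer solutions.

no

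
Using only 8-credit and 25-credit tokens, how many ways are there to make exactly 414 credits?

Need nonnegative integers with 8j + 25k = 414.
gcd(8, 25) = 1, and 8·(-3) + 25·(1) = 1.
So (j₀, k₀) = (-1242, 414); general j = -1242 + 25t, k = 414 - 8t.
j ≥ 0 ⇒ t ≥ 50; k ≥ 0 ⇒ t ≤ 51. That's 2 values of t.

2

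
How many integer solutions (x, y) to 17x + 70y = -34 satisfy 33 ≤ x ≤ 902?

12

gcd(70, 17) = 1.
By Bézout, 17*(33) + 70*(-8) = 1.
Particular solution: (68, -17).
General solution: x = 68 + 70t, y = -17 - 17t for integer t.
33 ≤ 68 + 70t ≤ 902 gives t ∈ [0, 11], which is 12 values.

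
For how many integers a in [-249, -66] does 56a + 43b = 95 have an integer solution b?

gcd(56, 43) = 1  (56 = 1·43 + 13, 43 = 3·13 + 4, 13 = 3·4 + 1, 4 = 4·1).
Back-substituting, 56·(10) + 43·(-13) = 1.
Scale by 95: particular solution (950, -1235); reduce a mod 43: (4, -3).
General solution: a = 4 + 43t, b = -3 - 56t for integer t.
-249 ≤ 4 + 43t ≤ -66 gives t ∈ [-5, -2], which is 4 values.

4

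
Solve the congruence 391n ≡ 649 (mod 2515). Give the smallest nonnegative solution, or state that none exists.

gcd(2515, 391) = 1.
1 divides 649, so solutions exist.
By Bézout, 391·(-759) + 2515·(118) = 1.
So 391·(-759) ≡ 1 (mod 2515); multiply by 649: n ≡ -492591 (mod 2515).
Smallest nonnegative: n = -492591 mod 2515 = 349.

349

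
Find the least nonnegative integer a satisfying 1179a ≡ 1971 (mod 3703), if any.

gcd(3703, 1179):
  3703 = 3×1179 + 166
  1179 = 7×166 + 17
  166 = 9×17 + 13
  17 = 1×13 + 4
  13 = 3×4 + 1
  4 = 4×1
so gcd(3703, 1179) = 1.
1 divides 1971, so solutions exist.
Back-substitute for Bézout coefficients:
  1 = 13 - 3×4
  ... = 1179×(-870) + 3703×(277)
So 1179×(-870) ≡ 1 (mod 3703); multiply by 1971: a ≡ -1714770 (mod 3703).
Smallest nonnegative: a = -1714770 mod 3703 = 3422.

3422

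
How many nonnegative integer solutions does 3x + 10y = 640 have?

gcd(10, 3):
  10 = 3*3 + 1
  3 = 3*1
so gcd(10, 3) = 1.
Back-substitute for Bézout coefficients:
  1 = 10 - 3*3
  ... = 3*(-3) + 10*(1)
Scale by 640: one solution is (-1920, 640). Reduce x mod 10: (0, 64).
General: x = 0 + 10t, y = 64 - 3t.
x ≥ 0 ⇒ t ≥ 0; y ≥ 0 ⇒ t ≤ 21. So t ∈ [0, 21]: 22 solutions.

22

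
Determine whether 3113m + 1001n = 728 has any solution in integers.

gcd(3113, 1001) = 11  (3113 = 3×1001 + 110, 1001 = 9×110 + 11, 110 = 10×11).
11 does not divide 728 (remainder 2), so no integer solutions.

no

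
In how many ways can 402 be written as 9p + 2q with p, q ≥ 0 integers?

23

gcd(9, 2) = 1.
By Bézout, 9*(1) + 2*(-4) = 1.
One solution: (0, 201).
General: p = 0 + 2t, q = 201 - 9t.
p ≥ 0 ⇒ t ≥ 0; q ≥ 0 ⇒ t ≤ 22. So t ∈ [0, 22]: 23 solutions.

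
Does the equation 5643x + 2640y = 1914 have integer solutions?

gcd(5643, 2640) = 33  (5643 = 2·2640 + 363, 2640 = 7·363 + 99, 363 = 3·99 + 66, 99 = 1·66 + 33, 66 = 2·33).
33 divides 1914, so integer solutions exist.

yes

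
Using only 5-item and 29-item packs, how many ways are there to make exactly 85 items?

1

Need nonnegative integers with 5j + 29k = 85.
gcd(5, 29) = 1, and 5·(6) + 29·(-1) = 1.
So (j₀, k₀) = (510, -85); general j = 510 + 29t, k = -85 - 5t.
j ≥ 0 ⇒ t ≥ -17; k ≥ 0 ⇒ t ≤ -17. That's 1 value of t.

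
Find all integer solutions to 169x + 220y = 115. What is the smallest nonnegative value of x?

gcd(220, 169):
  220 = 1·169 + 51
  169 = 3·51 + 16
  51 = 3·16 + 3
  16 = 5·3 + 1
  3 = 3·1
so gcd(220, 169) = 1.
1 divides 115, so solutions exist.
Back-substitute for Bézout coefficients:
  1 = 16 - 5·3
  ... = 169·(69) + 220·(-53)
Scale by 115/1 = 115: (x₀, y₀) = (7935, -6095).
General solution: x = 7935 + 220t, y = -6095 - 169t for integer t.
x ≥ 0: smallest is 7935 mod 220 = 15 (at t = -36), with y = -11.

15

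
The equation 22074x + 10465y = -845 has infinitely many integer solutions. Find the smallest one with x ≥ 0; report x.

gcd(22074, 10465):
  22074 = 2*10465 + 1144
  10465 = 9*1144 + 169
  1144 = 6*169 + 130
  169 = 1*130 + 39
  130 = 3*39 + 13
  39 = 3*13
so gcd(22074, 10465) = 13.
13 divides -845, so solutions exist.
Back-substitute for Bézout coefficients:
  13 = 130 - 3*39
  ... = 22074*(247) + 10465*(-521)
Scale by -845/13 = -65: (x₀, y₀) = (-16055, 33865).
General solution: x = -16055 + 805t, y = 33865 - 1698t for integer t.
x ≥ 0: smallest is -16055 mod 805 = 45 (at t = 20), with y = -95.

45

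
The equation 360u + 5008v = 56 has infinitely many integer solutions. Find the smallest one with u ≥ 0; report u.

gcd(5008, 360):
  5008 = 13×360 + 328
  360 = 1×328 + 32
  328 = 10×32 + 8
  32 = 4×8
so gcd(5008, 360) = 8.
8 divides 56, so solutions exist.
Back-substitute for Bézout coefficients:
  8 = 328 - 10×32
  ... = 360×(-153) + 5008×(11)
Scale by 56/8 = 7: (u₀, v₀) = (-1071, 77).
General solution: u = -1071 + 626t, v = 77 - 45t for integer t.
u ≥ 0: smallest is -1071 mod 626 = 181 (at t = 2), with v = -13.

181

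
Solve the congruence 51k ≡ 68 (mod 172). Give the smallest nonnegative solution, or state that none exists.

gcd(172, 51) = 1.
1 divides 68, so solutions exist.
By Bézout, 51*(27) + 172*(-8) = 1.
So 51*(27) ≡ 1 (mod 172); multiply by 68: k ≡ 1836 (mod 172).
Smallest nonnegative: k = 1836 mod 172 = 116.

116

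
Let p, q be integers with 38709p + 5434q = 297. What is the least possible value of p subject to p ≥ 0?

gcd(38709, 5434):
  38709 = 7*5434 + 671
  5434 = 8*671 + 66
  671 = 10*66 + 11
  66 = 6*11
so gcd(38709, 5434) = 11.
11 divides 297, so solutions exist.
Back-substitute for Bézout coefficients:
  11 = 671 - 10*66
  ... = 38709*(81) + 5434*(-577)
Scale by 297/11 = 27: (p₀, q₀) = (2187, -15579).
General solution: p = 2187 + 494t, q = -15579 - 3519t for integer t.
p ≥ 0: smallest is 2187 mod 494 = 211 (at t = -4), with q = -1503.

211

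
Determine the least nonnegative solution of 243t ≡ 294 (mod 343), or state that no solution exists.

gcd(343, 243) = 1  (343 = 1*243 + 100, 243 = 2*100 + 43, 100 = 2*43 + 14, 43 = 3*14 + 1, 14 = 14*1).
1 divides 294, so solutions exist.
Back-substituting, 243*(24) + 343*(-17) = 1.
So 243*(24) ≡ 1 (mod 343); multiply by 294: t ≡ 7056 (mod 343).
Smallest nonnegative: t = 7056 mod 343 = 196.

196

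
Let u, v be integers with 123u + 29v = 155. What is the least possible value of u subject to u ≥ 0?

gcd(123, 29) = 1.
1 divides 155, so solutions exist.
By Bézout, 123·(-4) + 29·(17) = 1.
Scale by 155/1 = 155: (u₀, v₀) = (-620, 2635).
General solution: u = -620 + 29t, v = 2635 - 123t for integer t.
u ≥ 0: smallest is -620 mod 29 = 18 (at t = 22), with v = -71.

18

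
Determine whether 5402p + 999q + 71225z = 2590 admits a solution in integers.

gcd(5402, 999) = 37  (5402 = 5*999 + 407, 999 = 2*407 + 185, 407 = 2*185 + 37, 185 = 5*37).
gcd(37, 71225) = 37.
37 divides 2590, so integer solutions exist.

yes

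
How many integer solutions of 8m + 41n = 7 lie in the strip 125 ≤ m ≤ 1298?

gcd(41, 8) = 1  (41 = 5×8 + 1, 8 = 8×1).
Back-substituting, 8×(-5) + 41×(1) = 1.
Scale by 7: particular solution (-35, 7); reduce m mod 41: (6, -1).
General solution: m = 6 + 41t, n = -1 - 8t for integer t.
125 ≤ 6 + 41t ≤ 1298 gives t ∈ [3, 31], which is 29 values.

29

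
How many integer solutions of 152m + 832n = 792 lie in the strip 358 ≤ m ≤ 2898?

gcd(832, 152) = 8  (832 = 5*152 + 72, 152 = 2*72 + 8, 72 = 9*8).
Back-substituting, 152*(11) + 832*(-2) = 8.
Scale by 99: particular solution (1089, -198); reduce m mod 104: (49, -8).
General solution: m = 49 + 104t, n = -8 - 19t for integer t.
358 ≤ 49 + 104t ≤ 2898 gives t ∈ [3, 27], which is 25 values.

25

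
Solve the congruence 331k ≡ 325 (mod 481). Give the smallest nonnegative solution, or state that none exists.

gcd(481, 331):
  481 = 1*331 + 150
  331 = 2*150 + 31
  150 = 4*31 + 26
  31 = 1*26 + 5
  26 = 5*5 + 1
  5 = 5*1
so gcd(481, 331) = 1.
1 divides 325, so solutions exist.
Back-substitute for Bézout coefficients:
  1 = 26 - 5*5
  ... = 331*(-93) + 481*(64)
So 331*(-93) ≡ 1 (mod 481); multiply by 325: k ≡ -30225 (mod 481).
Smallest nonnegative: k = -30225 mod 481 = 78.

78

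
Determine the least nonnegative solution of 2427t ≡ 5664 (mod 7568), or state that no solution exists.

gcd(7568, 2427):
  7568 = 3×2427 + 287
  2427 = 8×287 + 131
  287 = 2×131 + 25
  131 = 5×25 + 6
  25 = 4×6 + 1
  6 = 6×1
so gcd(7568, 2427) = 1.
1 divides 5664, so solutions exist.
Back-substitute for Bézout coefficients:
  1 = 25 - 4×6
  ... = 2427×(-1213) + 7568×(389)
So 2427×(-1213) ≡ 1 (mod 7568); multiply by 5664: t ≡ -6870432 (mod 7568).
Smallest nonnegative: t = -6870432 mod 7568 = 1312.

1312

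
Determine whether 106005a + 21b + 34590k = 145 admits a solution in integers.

gcd(106005, 21) = 3  (106005 = 5047·21 + 18, 21 = 1·18 + 3, 18 = 6·3).
gcd(3, 34590) = 3.
3 does not divide 145 (remainder 1), so no integer solutions.

no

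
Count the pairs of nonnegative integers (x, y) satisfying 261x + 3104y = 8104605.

gcd(3104, 261) = 1.
By Bézout, 261×(333) + 3104×(-28) = 1.
One solution: (1689, 2469).
General: x = 1689 + 3104t, y = 2469 - 261t.
x ≥ 0 ⇒ t ≥ 0; y ≥ 0 ⇒ t ≤ 9. So t ∈ [0, 9]: 10 solutions.

10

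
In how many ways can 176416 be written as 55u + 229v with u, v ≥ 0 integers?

14

gcd(229, 55) = 1.
By Bézout, 55*(25) + 229*(-6) = 1.
One solution: (89, 749).
General: u = 89 + 229t, v = 749 - 55t.
u ≥ 0 ⇒ t ≥ 0; v ≥ 0 ⇒ t ≤ 13. So t ∈ [0, 13]: 14 solutions.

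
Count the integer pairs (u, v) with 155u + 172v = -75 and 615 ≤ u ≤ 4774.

gcd(172, 155) = 1  (172 = 1×155 + 17, 155 = 9×17 + 2, 17 = 8×2 + 1, 2 = 2×1).
Back-substituting, 155×(-81) + 172×(73) = 1.
Scale by -75: particular solution (6075, -5475); reduce u mod 172: (55, -50).
General solution: u = 55 + 172t, v = -50 - 155t for integer t.
615 ≤ 55 + 172t ≤ 4774 gives t ∈ [4, 27], which is 24 values.

24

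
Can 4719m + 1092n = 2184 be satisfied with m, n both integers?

yes

gcd(4719, 1092):
  4719 = 4*1092 + 351
  1092 = 3*351 + 39
  351 = 9*39
so gcd(4719, 1092) = 39.
39 divides 2184, so integer solutions exist.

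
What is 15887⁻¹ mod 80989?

gcd(80989, 15887) = 1.
By Bézout, 15887×(-5368) + 80989×(1053) = 1.
So 15887×-5368 ≡ 1 (mod 80989), and -5368 mod 80989 = 75621.

75621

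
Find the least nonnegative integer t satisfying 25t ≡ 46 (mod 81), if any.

gcd(81, 25) = 1  (81 = 3·25 + 6, 25 = 4·6 + 1, 6 = 6·1).
1 divides 46, so solutions exist.
Back-substituting, 25·(13) + 81·(-4) = 1.
So 25·(13) ≡ 1 (mod 81); multiply by 46: t ≡ 598 (mod 81).
Smallest nonnegative: t = 598 mod 81 = 31.

31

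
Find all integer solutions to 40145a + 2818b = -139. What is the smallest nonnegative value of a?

931

gcd(40145, 2818) = 1.
1 divides -139, so solutions exist.
By Bézout, 40145×(-919) + 2818×(13092) = 1.
Scale by -139/1 = -139: (a₀, b₀) = (127741, -1819788).
General solution: a = 127741 + 2818t, b = -1819788 - 40145t for integer t.
a ≥ 0: smallest is 127741 mod 2818 = 931 (at t = -45), with b = -13263.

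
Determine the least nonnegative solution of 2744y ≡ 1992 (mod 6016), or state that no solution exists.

gcd(6016, 2744) = 8  (6016 = 2·2744 + 528, 2744 = 5·528 + 104, 528 = 5·104 + 8, 104 = 13·8).
8 divides 1992, so solutions exist.
Back-substituting, 2744·(-57) + 6016·(26) = 8.
So 2744·(-57) ≡ 8 (mod 6016); multiply by 249: y ≡ -14193 (mod 752).
Smallest nonnegative: y = -14193 mod 752 = 95.

95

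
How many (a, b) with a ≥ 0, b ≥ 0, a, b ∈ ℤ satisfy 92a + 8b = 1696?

gcd(92, 8):
  92 = 11·8 + 4
  8 = 2·4
so gcd(92, 8) = 4.
Back-substitute for Bézout coefficients:
  4 = 92 - 11·8
  ... = 92·(1) + 8·(-11)
Scale by 424: one solution is (424, -4664). Reduce a mod 2: (0, 212).
General: a = 0 + 2t, b = 212 - 23t.
a ≥ 0 ⇒ t ≥ 0; b ≥ 0 ⇒ t ≤ 9. So t ∈ [0, 9]: 10 solutions.

10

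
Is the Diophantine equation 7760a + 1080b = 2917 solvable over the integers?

gcd(7760, 1080) = 40  (7760 = 7·1080 + 200, 1080 = 5·200 + 80, 200 = 2·80 + 40, 80 = 2·40).
40 does not divide 2917 (remainder 37), so no integer solutions.

no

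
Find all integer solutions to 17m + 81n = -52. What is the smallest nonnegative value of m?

gcd(81, 17):
  81 = 4×17 + 13
  17 = 1×13 + 4
  13 = 3×4 + 1
  4 = 4×1
so gcd(81, 17) = 1.
1 divides -52, so solutions exist.
Back-substitute for Bézout coefficients:
  1 = 13 - 3×4
  ... = 17×(-19) + 81×(4)
Scale by -52/1 = -52: (m₀, n₀) = (988, -208).
General solution: m = 988 + 81t, n = -208 - 17t for integer t.
m ≥ 0: smallest is 988 mod 81 = 16 (at t = -12), with n = -4.

16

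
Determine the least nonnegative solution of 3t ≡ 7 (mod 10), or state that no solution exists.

9

gcd(10, 3) = 1.
1 divides 7, so solutions exist.
By Bézout, 3*(-3) + 10*(1) = 1.
So 3*(-3) ≡ 1 (mod 10); multiply by 7: t ≡ -21 (mod 10).
Smallest nonnegative: t = -21 mod 10 = 9.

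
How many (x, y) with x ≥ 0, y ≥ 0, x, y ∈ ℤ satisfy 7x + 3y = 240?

gcd(7, 3):
  7 = 2*3 + 1
  3 = 3*1
so gcd(7, 3) = 1.
Back-substitute for Bézout coefficients:
  1 = 7 - 2*3
  ... = 7*(1) + 3*(-2)
Scale by 240: one solution is (240, -480). Reduce x mod 3: (0, 80).
General: x = 0 + 3t, y = 80 - 7t.
x ≥ 0 ⇒ t ≥ 0; y ≥ 0 ⇒ t ≤ 11. So t ∈ [0, 11]: 12 solutions.

12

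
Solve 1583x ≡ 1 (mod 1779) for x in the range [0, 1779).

gcd(1779, 1583):
  1779 = 1×1583 + 196
  1583 = 8×196 + 15
  196 = 13×15 + 1
  15 = 15×1
so gcd(1779, 1583) = 1.
Back-substitute for Bézout coefficients:
  1 = 196 - 13×15
  ... = 1583×(-118) + 1779×(105)
So 1583×-118 ≡ 1 (mod 1779), and -118 mod 1779 = 1661.

1661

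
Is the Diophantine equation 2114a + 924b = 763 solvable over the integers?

gcd(2114, 924):
  2114 = 2×924 + 266
  924 = 3×266 + 126
  266 = 2×126 + 14
  126 = 9×14
so gcd(2114, 924) = 14.
14 does not divide 763 (remainder 7), so no integer solutions.

no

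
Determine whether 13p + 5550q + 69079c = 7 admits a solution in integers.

yes

gcd(5550, 13) = 1.
gcd(1, 69079) = 1.
1 divides 7, so integer solutions exist.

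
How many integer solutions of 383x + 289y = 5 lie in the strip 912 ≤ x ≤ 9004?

gcd(383, 289):
  383 = 1·289 + 94
  289 = 3·94 + 7
  94 = 13·7 + 3
  7 = 2·3 + 1
  3 = 3·1
so gcd(383, 289) = 1.
Back-substitute for Bézout coefficients:
  1 = 7 - 2·3
  ... = 383·(-83) + 289·(110)
Scale by 5: particular solution (-415, 550); reduce x mod 289: (163, -216).
General solution: x = 163 + 289t, y = -216 - 383t for integer t.
912 ≤ 163 + 289t ≤ 9004 gives t ∈ [3, 30], which is 28 values.

28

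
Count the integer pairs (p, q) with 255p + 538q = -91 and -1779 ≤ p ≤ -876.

2

gcd(538, 255) = 1.
By Bézout, 255×(-173) + 538×(82) = 1.
Particular solution: (141, -67).
General solution: p = 141 + 538t, q = -67 - 255t for integer t.
-1779 ≤ 141 + 538t ≤ -876 gives t ∈ [-3, -2], which is 2 values.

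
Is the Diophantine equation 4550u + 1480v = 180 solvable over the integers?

gcd(4550, 1480) = 10  (4550 = 3×1480 + 110, 1480 = 13×110 + 50, 110 = 2×50 + 10, 50 = 5×10).
10 divides 180, so integer solutions exist.

yes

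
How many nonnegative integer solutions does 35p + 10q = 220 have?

4

gcd(35, 10) = 5.
By Bézout, 35·(1) + 10·(-3) = 5.
One solution: (0, 22).
General: p = 0 + 2t, q = 22 - 7t.
p ≥ 0 ⇒ t ≥ 0; q ≥ 0 ⇒ t ≤ 3. So t ∈ [0, 3]: 4 solutions.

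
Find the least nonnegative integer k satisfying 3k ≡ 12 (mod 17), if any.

4

gcd(17, 3) = 1.
1 divides 12, so solutions exist.
By Bézout, 3*(6) + 17*(-1) = 1.
So 3*(6) ≡ 1 (mod 17); multiply by 12: k ≡ 72 (mod 17).
Smallest nonnegative: k = 72 mod 17 = 4.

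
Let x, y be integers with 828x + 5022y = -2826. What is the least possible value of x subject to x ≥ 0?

gcd(5022, 828):
  5022 = 6×828 + 54
  828 = 15×54 + 18
  54 = 3×18
so gcd(5022, 828) = 18.
18 divides -2826, so solutions exist.
Back-substitute for Bézout coefficients:
  18 = 828 - 15×54
  ... = 828×(91) + 5022×(-15)
Scale by -2826/18 = -157: (x₀, y₀) = (-14287, 2355).
General solution: x = -14287 + 279t, y = 2355 - 46t for integer t.
x ≥ 0: smallest is -14287 mod 279 = 221 (at t = 52), with y = -37.

221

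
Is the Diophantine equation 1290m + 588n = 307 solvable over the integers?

gcd(1290, 588):
  1290 = 2·588 + 114
  588 = 5·114 + 18
  114 = 6·18 + 6
  18 = 3·6
so gcd(1290, 588) = 6.
6 does not divide 307 (remainder 1), so no integer solutions.

no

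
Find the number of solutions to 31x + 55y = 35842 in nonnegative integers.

gcd(55, 31):
  55 = 1·31 + 24
  31 = 1·24 + 7
  24 = 3·7 + 3
  7 = 2·3 + 1
  3 = 3·1
so gcd(55, 31) = 1.
Back-substitute for Bézout coefficients:
  1 = 7 - 2·3
  ... = 31·(16) + 55·(-9)
Scale by 35842: one solution is (573472, -322578). Reduce x mod 55: (42, 628).
General: x = 42 + 55t, y = 628 - 31t.
x ≥ 0 ⇒ t ≥ 0; y ≥ 0 ⇒ t ≤ 20. So t ∈ [0, 20]: 21 solutions.

21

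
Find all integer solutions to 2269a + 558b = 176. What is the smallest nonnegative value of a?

50

gcd(2269, 558) = 1.
1 divides 176, so solutions exist.
By Bézout, 2269·(181) + 558·(-736) = 1.
Scale by 176/1 = 176: (a₀, b₀) = (31856, -129536).
General solution: a = 31856 + 558t, b = -129536 - 2269t for integer t.
a ≥ 0: smallest is 31856 mod 558 = 50 (at t = -57), with b = -203.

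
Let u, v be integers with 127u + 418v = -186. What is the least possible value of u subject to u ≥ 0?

gcd(418, 127) = 1  (418 = 3*127 + 37, 127 = 3*37 + 16, 37 = 2*16 + 5, 16 = 3*5 + 1, 5 = 5*1).
1 divides -186, so solutions exist.
Back-substituting, 127*(79) + 418*(-24) = 1.
Scale by -186/1 = -186: (u₀, v₀) = (-14694, 4464).
General solution: u = -14694 + 418t, v = 4464 - 127t for integer t.
u ≥ 0: smallest is -14694 mod 418 = 354 (at t = 36), with v = -108.

354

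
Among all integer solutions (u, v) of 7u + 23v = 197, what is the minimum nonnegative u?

gcd(23, 7) = 1.
1 divides 197, so solutions exist.
By Bézout, 7*(10) + 23*(-3) = 1.
Scale by 197/1 = 197: (u₀, v₀) = (1970, -591).
General solution: u = 1970 + 23t, v = -591 - 7t for integer t.
u ≥ 0: smallest is 1970 mod 23 = 15 (at t = -85), with v = 4.

15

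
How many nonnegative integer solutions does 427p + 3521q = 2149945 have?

gcd(3521, 427):
  3521 = 8·427 + 105
  427 = 4·105 + 7
  105 = 15·7
so gcd(3521, 427) = 7.
Back-substitute for Bézout coefficients:
  7 = 427 - 4·105
  ... = 427·(33) + 3521·(-4)
Scale by 307135: one solution is (10135455, -1228540). Reduce p mod 503: (5, 610).
General: p = 5 + 503t, q = 610 - 61t.
p ≥ 0 ⇒ t ≥ 0; q ≥ 0 ⇒ t ≤ 10. So t ∈ [0, 10]: 11 solutions.

11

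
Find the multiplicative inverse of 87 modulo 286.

263

gcd(286, 87) = 1  (286 = 3×87 + 25, 87 = 3×25 + 12, 25 = 2×12 + 1, 12 = 12×1).
Back-substituting, 87×(-23) + 286×(7) = 1.
So 87×-23 ≡ 1 (mod 286), and -23 mod 286 = 263.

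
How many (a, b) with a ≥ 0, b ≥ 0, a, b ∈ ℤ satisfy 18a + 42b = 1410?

gcd(42, 18) = 6.
By Bézout, 18×(-2) + 42×(1) = 6.
One solution: (6, 31).
General: a = 6 + 7t, b = 31 - 3t.
a ≥ 0 ⇒ t ≥ 0; b ≥ 0 ⇒ t ≤ 10. So t ∈ [0, 10]: 11 solutions.

11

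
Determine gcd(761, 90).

gcd(761, 90):
  761 = 8·90 + 41
  90 = 2·41 + 8
  41 = 5·8 + 1
  8 = 8·1
so gcd(761, 90) = 1.

1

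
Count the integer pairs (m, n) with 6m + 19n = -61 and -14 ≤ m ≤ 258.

14

gcd(19, 6):
  19 = 3*6 + 1
  6 = 6*1
so gcd(19, 6) = 1.
Back-substitute for Bézout coefficients:
  1 = 19 - 3*6
  ... = 6*(-3) + 19*(1)
Scale by -61: particular solution (183, -61); reduce m mod 19: (12, -7).
General solution: m = 12 + 19t, n = -7 - 6t for integer t.
-14 ≤ 12 + 19t ≤ 258 gives t ∈ [-1, 12], which is 14 values.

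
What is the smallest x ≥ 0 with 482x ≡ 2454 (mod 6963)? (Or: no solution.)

2172

gcd(6963, 482) = 1.
1 divides 2454, so solutions exist.
By Bézout, 482·(-2008) + 6963·(139) = 1.
So 482·(-2008) ≡ 1 (mod 6963); multiply by 2454: x ≡ -4927632 (mod 6963).
Smallest nonnegative: x = -4927632 mod 6963 = 2172.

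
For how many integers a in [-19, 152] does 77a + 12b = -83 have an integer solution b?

gcd(77, 12) = 1  (77 = 6·12 + 5, 12 = 2·5 + 2, 5 = 2·2 + 1, 2 = 2·1).
Back-substituting, 77·(5) + 12·(-32) = 1.
Scale by -83: particular solution (-415, 2656); reduce a mod 12: (5, -39).
General solution: a = 5 + 12t, b = -39 - 77t for integer t.
-19 ≤ 5 + 12t ≤ 152 gives t ∈ [-2, 12], which is 15 values.

15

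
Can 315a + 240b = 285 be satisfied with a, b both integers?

gcd(315, 240):
  315 = 1·240 + 75
  240 = 3·75 + 15
  75 = 5·15
so gcd(315, 240) = 15.
15 divides 285, so integer solutions exist.

yes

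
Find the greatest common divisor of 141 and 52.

1

gcd(141, 52):
  141 = 2·52 + 37
  52 = 1·37 + 15
  37 = 2·15 + 7
  15 = 2·7 + 1
  7 = 7·1
so gcd(141, 52) = 1.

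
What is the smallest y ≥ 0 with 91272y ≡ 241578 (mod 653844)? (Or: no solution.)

no solution

gcd(653844, 91272) = 12.
12 does not divide 241578, so the congruence has no solution.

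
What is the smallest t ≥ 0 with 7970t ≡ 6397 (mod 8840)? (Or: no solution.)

no solution

gcd(8840, 7970) = 10  (8840 = 1*7970 + 870, 7970 = 9*870 + 140, 870 = 6*140 + 30, 140 = 4*30 + 20, 30 = 1*20 + 10, 20 = 2*10).
10 does not divide 6397, so the congruence has no solution.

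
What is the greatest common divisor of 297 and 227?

gcd(297, 227):
  297 = 1·227 + 70
  227 = 3·70 + 17
  70 = 4·17 + 2
  17 = 8·2 + 1
  2 = 2·1
so gcd(297, 227) = 1.

1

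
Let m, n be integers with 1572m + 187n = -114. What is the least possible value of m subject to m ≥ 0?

92

gcd(1572, 187):
  1572 = 8*187 + 76
  187 = 2*76 + 35
  76 = 2*35 + 6
  35 = 5*6 + 5
  6 = 1*5 + 1
  5 = 5*1
so gcd(1572, 187) = 1.
1 divides -114, so solutions exist.
Back-substitute for Bézout coefficients:
  1 = 6 - 1*5
  ... = 1572*(32) + 187*(-269)
Scale by -114/1 = -114: (m₀, n₀) = (-3648, 30666).
General solution: m = -3648 + 187t, n = 30666 - 1572t for integer t.
m ≥ 0: smallest is -3648 mod 187 = 92 (at t = 20), with n = -774.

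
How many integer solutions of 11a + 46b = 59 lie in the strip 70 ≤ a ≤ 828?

gcd(46, 11) = 1.
By Bézout, 11*(21) + 46*(-5) = 1.
Particular solution: (43, -9).
General solution: a = 43 + 46t, b = -9 - 11t for integer t.
70 ≤ 43 + 46t ≤ 828 gives t ∈ [1, 17], which is 17 values.

17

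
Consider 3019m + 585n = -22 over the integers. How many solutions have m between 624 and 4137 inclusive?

6

gcd(3019, 585) = 1  (3019 = 5*585 + 94, 585 = 6*94 + 21, 94 = 4*21 + 10, 21 = 2*10 + 1, 10 = 10*1).
Back-substituting, 3019*(-56) + 585*(289) = 1.
Scale by -22: particular solution (1232, -6358); reduce m mod 585: (62, -320).
General solution: m = 62 + 585t, n = -320 - 3019t for integer t.
624 ≤ 62 + 585t ≤ 4137 gives t ∈ [1, 6], which is 6 values.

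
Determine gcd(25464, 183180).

gcd(183180, 25464):
  183180 = 7×25464 + 4932
  25464 = 5×4932 + 804
  4932 = 6×804 + 108
  804 = 7×108 + 48
  108 = 2×48 + 12
  48 = 4×12
so gcd(183180, 25464) = 12.

12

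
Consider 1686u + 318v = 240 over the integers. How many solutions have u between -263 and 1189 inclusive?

gcd(1686, 318) = 6  (1686 = 5×318 + 96, 318 = 3×96 + 30, 96 = 3×30 + 6, 30 = 5×6).
Back-substituting, 1686×(10) + 318×(-53) = 6.
Scale by 40: particular solution (400, -2120); reduce u mod 53: (29, -153).
General solution: u = 29 + 53t, v = -153 - 281t for integer t.
-263 ≤ 29 + 53t ≤ 1189 gives t ∈ [-5, 21], which is 27 values.

27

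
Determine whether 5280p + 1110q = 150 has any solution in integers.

gcd(5280, 1110) = 30  (5280 = 4·1110 + 840, 1110 = 1·840 + 270, 840 = 3·270 + 30, 270 = 9·30).
30 divides 150, so integer solutions exist.

yes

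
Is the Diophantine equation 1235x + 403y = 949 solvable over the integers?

gcd(1235, 403) = 13.
13 divides 949, so integer solutions exist.

yes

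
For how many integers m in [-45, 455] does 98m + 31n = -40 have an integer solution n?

16

gcd(98, 31) = 1.
By Bézout, 98*(-6) + 31*(19) = 1.
Particular solution: (23, -74).
General solution: m = 23 + 31t, n = -74 - 98t for integer t.
-45 ≤ 23 + 31t ≤ 455 gives t ∈ [-2, 13], which is 16 values.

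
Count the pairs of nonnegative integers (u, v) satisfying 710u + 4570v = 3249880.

gcd(4570, 710):
  4570 = 6×710 + 310
  710 = 2×310 + 90
  310 = 3×90 + 40
  90 = 2×40 + 10
  40 = 4×10
so gcd(4570, 710) = 10.
Back-substitute for Bézout coefficients:
  10 = 90 - 2×40
  ... = 710×(103) + 4570×(-16)
Scale by 324988: one solution is (33473764, -5199808). Reduce u mod 457: (342, 658).
General: u = 342 + 457t, v = 658 - 71t.
u ≥ 0 ⇒ t ≥ 0; v ≥ 0 ⇒ t ≤ 9. So t ∈ [0, 9]: 10 solutions.

10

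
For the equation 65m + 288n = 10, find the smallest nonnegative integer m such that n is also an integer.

266

gcd(288, 65):
  288 = 4·65 + 28
  65 = 2·28 + 9
  28 = 3·9 + 1
  9 = 9·1
so gcd(288, 65) = 1.
1 divides 10, so solutions exist.
Back-substitute for Bézout coefficients:
  1 = 28 - 3·9
  ... = 65·(-31) + 288·(7)
Scale by 10/1 = 10: (m₀, n₀) = (-310, 70).
General solution: m = -310 + 288t, n = 70 - 65t for integer t.
m ≥ 0: smallest is -310 mod 288 = 266 (at t = 2), with n = -60.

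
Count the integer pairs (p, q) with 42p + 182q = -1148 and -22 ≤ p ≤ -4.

1

gcd(182, 42):
  182 = 4·42 + 14
  42 = 3·14
so gcd(182, 42) = 14.
Back-substitute for Bézout coefficients:
  14 = 182 - 4·42
  ... = 42·(-4) + 182·(1)
Scale by -82: particular solution (328, -82); reduce p mod 13: (3, -7).
General solution: p = 3 + 13t, q = -7 - 3t for integer t.
-22 ≤ 3 + 13t ≤ -4 gives t ∈ [-1, -1], which is 1 value.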